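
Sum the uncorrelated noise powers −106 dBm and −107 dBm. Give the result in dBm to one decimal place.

−103.5 dBm

Convert to linear, add, convert back:
P₁ = 2.51×10⁻¹⁴ W, P₂ = 2.00×10⁻¹⁴ W
P_tot = 4.51×10⁻¹⁴ W → 10 log₁₀(P_tot / 10⁻³) = −103.5 dBm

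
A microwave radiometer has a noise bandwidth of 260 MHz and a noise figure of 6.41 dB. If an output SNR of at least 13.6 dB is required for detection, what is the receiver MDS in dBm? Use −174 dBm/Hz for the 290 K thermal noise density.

−69.8 dBm

Sensitivity = −174 + 10 log₁₀(B) + NF + SNR_min
= −174 + 84.15 + 6.41 + 13.6
= −69.84 dBm → −69.8 dBm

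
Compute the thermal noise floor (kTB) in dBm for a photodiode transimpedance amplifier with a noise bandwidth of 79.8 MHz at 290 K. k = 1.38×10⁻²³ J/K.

−95.0 dBm

P_n = kTB = 1.38×10⁻²³ × 290 × 7.98×10⁷ = 3.19×10⁻¹³ W
In dBm: 10 log₁₀(3.19×10⁻¹³ / 10⁻³) = −95.0 dBm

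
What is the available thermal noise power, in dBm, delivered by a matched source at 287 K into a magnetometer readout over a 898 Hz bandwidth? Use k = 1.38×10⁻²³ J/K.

P_n = kTB = 1.38×10⁻²³ × 287 × 8.98×10² = 3.56×10⁻¹⁸ W
In dBm: 10 log₁₀(3.56×10⁻¹⁸ / 10⁻³) = −144.5 dBm

−144.5 dBm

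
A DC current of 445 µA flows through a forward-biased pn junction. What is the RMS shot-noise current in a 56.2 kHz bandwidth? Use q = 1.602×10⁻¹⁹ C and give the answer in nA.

2.83 nA

I_n = √(2qI·B)
2qI·B = 2 × 1.602×10⁻¹⁹ × 4.45×10⁻⁴ × 5.62×10⁴ = 8.01×10⁻¹⁸ A²
I_n = √(8.01×10⁻¹⁸) = 2.83×10⁻⁹ A = 2.83 nA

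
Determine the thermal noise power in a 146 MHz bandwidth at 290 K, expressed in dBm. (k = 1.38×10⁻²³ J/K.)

−92.3 dBm

P_n = kTB = 1.38×10⁻²³ × 290 × 1.46×10⁸ = 5.84×10⁻¹³ W
In dBm: 10 log₁₀(5.84×10⁻¹³ / 10⁻³) = −92.3 dBm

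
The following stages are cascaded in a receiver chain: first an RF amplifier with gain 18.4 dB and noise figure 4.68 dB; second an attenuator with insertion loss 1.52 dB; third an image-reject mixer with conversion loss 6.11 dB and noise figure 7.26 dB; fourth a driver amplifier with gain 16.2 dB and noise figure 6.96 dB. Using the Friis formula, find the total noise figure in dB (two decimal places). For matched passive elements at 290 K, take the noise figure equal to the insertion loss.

5.27 dB

Convert to linear (a loss of L dB is a gain of −L dB): F_i = 10^(NF_i/10), G_i = 10^(G_i,dB/10)
  Stage 1: F_1 = 10^(4.68/10) = 2.938, G_1 = 10^(18.4/10) = 69.18
  Stage 2: F_2 = 10^(1.52/10) = 1.419, G_2 = 10^(−1.52/10) = 0.7047
  Stage 3: F_3 = 10^(7.26/10) = 5.321, G_3 = 10^(−6.11/10) = 0.2449
  Stage 4: F_4 = 10^(6.96/10) = 4.966, G_4 = 10^(16.2/10) = 41.69
Friis cascade:
  F = 2.938 + (1.419 − 1)/69.18 + (5.321 − 1)/48.75 + (4.966 − 1)/11.94 = 3.364
NF = 10 log₁₀(3.364) = 5.27 dB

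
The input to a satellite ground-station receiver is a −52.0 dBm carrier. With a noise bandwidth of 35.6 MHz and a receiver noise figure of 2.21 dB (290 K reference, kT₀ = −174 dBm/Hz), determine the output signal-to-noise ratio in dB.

Noise floor: N = −174 + 10 log₁₀(B) + NF
10 log₁₀(3.56×10⁷) = 75.51 dB
N = −174 + 75.51 + 2.21 = −96.28 dBm
SNR = P_sig − N = −52.0 − (−96.28) = 44.28 dB → 44.3 dB

44.3 dB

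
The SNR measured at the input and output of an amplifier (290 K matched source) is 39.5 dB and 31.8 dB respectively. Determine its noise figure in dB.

NF (dB) = SNR_in(dB) − SNR_out(dB) when the source is at T₀
NF = 39.5 − 31.8 = 7.7 dB

7.7 dB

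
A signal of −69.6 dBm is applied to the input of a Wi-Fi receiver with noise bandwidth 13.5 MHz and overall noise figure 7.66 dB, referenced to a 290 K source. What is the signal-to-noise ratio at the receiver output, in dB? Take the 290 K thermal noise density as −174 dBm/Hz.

Noise floor: N = −174 + 10 log₁₀(B) + NF
10 log₁₀(1.35×10⁷) = 71.3 dB
N = −174 + 71.3 + 7.66 = −95.04 dBm
SNR = P_sig − N = −69.6 − (−95.04) = 25.44 dB → 25.4 dB

25.4 dB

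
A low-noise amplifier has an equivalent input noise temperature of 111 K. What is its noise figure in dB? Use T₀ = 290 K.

F = 1 + T_e/T₀ = 1 + 111/290 = 1.38276
NF = 10 log₁₀(1.38276) = 1.41 dB

1.41 dB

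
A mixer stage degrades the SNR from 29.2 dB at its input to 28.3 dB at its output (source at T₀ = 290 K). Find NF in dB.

NF (dB) = SNR_in(dB) − SNR_out(dB) when the source is at T₀
NF = 29.2 − 28.3 = 0.9 dB

0.9 dB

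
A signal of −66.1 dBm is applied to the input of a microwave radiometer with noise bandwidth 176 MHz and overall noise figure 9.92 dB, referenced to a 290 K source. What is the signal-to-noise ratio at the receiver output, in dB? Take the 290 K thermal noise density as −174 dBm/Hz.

15.5 dB

Noise floor: N = −174 + 10 log₁₀(B) + NF
10 log₁₀(1.76×10⁸) = 82.46 dB
N = −174 + 82.46 + 9.92 = −81.62 dBm
SNR = P_sig − N = −66.1 − (−81.62) = 15.52 dB → 15.5 dB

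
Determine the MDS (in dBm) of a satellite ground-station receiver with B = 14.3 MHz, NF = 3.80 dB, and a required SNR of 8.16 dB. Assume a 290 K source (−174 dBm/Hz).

−90.5 dBm

Sensitivity = −174 + 10 log₁₀(B) + NF + SNR_min
= −174 + 71.55 + 3.80 + 8.16
= −90.49 dBm → −90.5 dBm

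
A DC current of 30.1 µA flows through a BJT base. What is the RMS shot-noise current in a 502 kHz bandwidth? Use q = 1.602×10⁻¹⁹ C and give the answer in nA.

I_n = √(2qI·B)
2qI·B = 2 × 1.602×10⁻¹⁹ × 3.01×10⁻⁵ × 5.02×10⁵ = 4.84×10⁻¹⁸ A²
I_n = √(4.84×10⁻¹⁸) = 2.20×10⁻⁹ A = 2.20 nA

2.20 nA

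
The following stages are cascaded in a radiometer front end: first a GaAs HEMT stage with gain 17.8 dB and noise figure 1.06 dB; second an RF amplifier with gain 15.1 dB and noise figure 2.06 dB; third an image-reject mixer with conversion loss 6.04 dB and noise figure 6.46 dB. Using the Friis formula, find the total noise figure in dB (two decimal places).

Convert to linear (a loss of L dB is a gain of −L dB): F_i = 10^(NF_i/10), G_i = 10^(G_i,dB/10)
  Stage 1: F_1 = 10^(1.06/10) = 1.276, G_1 = 10^(17.8/10) = 60.26
  Stage 2: F_2 = 10^(2.06/10) = 1.607, G_2 = 10^(15.1/10) = 32.36
  Stage 3: F_3 = 10^(6.46/10) = 4.426, G_3 = 10^(−6.04/10) = 0.2489
Friis cascade:
  F = 1.276 + (1.607 − 1)/60.26 + (4.426 − 1)/1950 = 1.288
NF = 10 log₁₀(1.288) = 1.10 dB

1.10 dB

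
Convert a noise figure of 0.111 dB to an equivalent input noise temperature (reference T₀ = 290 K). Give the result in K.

7.51 K

F = 10^(0.111/10) = 1.02589
T_e = (F − 1)·T₀ = (1.02589 − 1) × 290 = 7.51 K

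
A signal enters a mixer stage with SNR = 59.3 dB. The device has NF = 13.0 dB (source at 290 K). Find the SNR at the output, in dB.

By definition F = SNR_in/SNR_out, so in dB: SNR_out = SNR_in − NF
SNR_out = 59.3 − 13.0 = 46.3 dB

46.3 dB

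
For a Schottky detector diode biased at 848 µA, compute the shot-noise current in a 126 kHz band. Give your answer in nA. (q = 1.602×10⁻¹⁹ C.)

5.85 nA

I_n = √(2qI·B)
2qI·B = 2 × 1.602×10⁻¹⁹ × 8.48×10⁻⁴ × 1.26×10⁵ = 3.42×10⁻¹⁷ A²
I_n = √(3.42×10⁻¹⁷) = 5.85×10⁻⁹ A = 5.85 nA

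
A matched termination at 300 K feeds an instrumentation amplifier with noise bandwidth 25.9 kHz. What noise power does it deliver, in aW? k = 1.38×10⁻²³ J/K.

P_n = kTB = 1.38×10⁻²³ × 300 × 2.59×10⁴ = 1.07×10⁻¹⁶ W = 107 aW

107 aW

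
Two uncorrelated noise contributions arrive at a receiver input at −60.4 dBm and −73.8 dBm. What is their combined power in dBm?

−60.2 dBm

Convert to linear, add, convert back:
P₁ = 9.12×10⁻¹⁰ W, P₂ = 4.17×10⁻¹¹ W
P_tot = 9.54×10⁻¹⁰ W → 10 log₁₀(P_tot / 10⁻³) = −60.2 dBm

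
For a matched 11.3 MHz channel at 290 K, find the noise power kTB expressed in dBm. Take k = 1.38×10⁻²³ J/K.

−103.4 dBm

P_n = kTB = 1.38×10⁻²³ × 290 × 1.13×10⁷ = 4.52×10⁻¹⁴ W
In dBm: 10 log₁₀(4.52×10⁻¹⁴ / 10⁻³) = −103.4 dBm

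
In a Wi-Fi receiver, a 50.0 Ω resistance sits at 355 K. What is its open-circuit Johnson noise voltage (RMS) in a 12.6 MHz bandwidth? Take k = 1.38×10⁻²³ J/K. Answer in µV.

3.51 µV

V_n = √(4kTRB)
4kTRB = 4 × 1.38×10⁻²³ × 355 × 5.00×10¹ × 1.26×10⁷ = 1.23×10⁻¹¹ V²
V_n = √(1.23×10⁻¹¹) = 3.51×10⁻⁶ V = 3.51 µV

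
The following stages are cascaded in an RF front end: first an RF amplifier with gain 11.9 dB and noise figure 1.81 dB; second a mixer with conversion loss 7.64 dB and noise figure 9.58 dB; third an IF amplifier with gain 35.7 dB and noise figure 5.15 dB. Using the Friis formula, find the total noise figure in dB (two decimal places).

4.61 dB

Convert to linear (a loss of L dB is a gain of −L dB): F_i = 10^(NF_i/10), G_i = 10^(G_i,dB/10)
  Stage 1: F_1 = 10^(1.81/10) = 1.517, G_1 = 10^(11.9/10) = 15.49
  Stage 2: F_2 = 10^(9.58/10) = 9.078, G_2 = 10^(−7.64/10) = 0.1722
  Stage 3: F_3 = 10^(5.15/10) = 3.273, G_3 = 10^(35.7/10) = 3715
Friis cascade:
  F = 1.517 + (9.078 − 1)/15.49 + (3.273 − 1)/2.667 = 2.891
NF = 10 log₁₀(2.891) = 4.61 dB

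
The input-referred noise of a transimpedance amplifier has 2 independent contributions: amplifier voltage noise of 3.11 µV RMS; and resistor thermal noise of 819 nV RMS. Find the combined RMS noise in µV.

Uncorrelated sources add in power (mean-square): V_tot = √(ΣV_i²)
V_tot = √[(3.11×10⁻⁶)² + (8.19×10⁻⁷)²] = 3.22×10⁻⁶ V = 3.22 µV

3.22 µV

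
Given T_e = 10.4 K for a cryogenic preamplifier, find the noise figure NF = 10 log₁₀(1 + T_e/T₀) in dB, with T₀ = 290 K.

0.153 dB

F = 1 + T_e/T₀ = 1 + 10.4/290 = 1.03586
NF = 10 log₁₀(1.03586) = 0.153 dB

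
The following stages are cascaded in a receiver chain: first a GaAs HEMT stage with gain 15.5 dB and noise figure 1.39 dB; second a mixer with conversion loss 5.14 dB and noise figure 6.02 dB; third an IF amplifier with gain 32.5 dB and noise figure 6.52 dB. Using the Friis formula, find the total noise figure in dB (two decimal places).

Convert to linear (a loss of L dB is a gain of −L dB): F_i = 10^(NF_i/10), G_i = 10^(G_i,dB/10)
  Stage 1: F_1 = 10^(1.39/10) = 1.377, G_1 = 10^(15.5/10) = 35.48
  Stage 2: F_2 = 10^(6.02/10) = 3.999, G_2 = 10^(−5.14/10) = 0.3062
  Stage 3: F_3 = 10^(6.52/10) = 4.487, G_3 = 10^(32.5/10) = 1778
Friis cascade:
  F = 1.377 + (3.999 − 1)/35.48 + (4.487 − 1)/10.86 = 1.783
NF = 10 log₁₀(1.783) = 2.51 dB

2.51 dB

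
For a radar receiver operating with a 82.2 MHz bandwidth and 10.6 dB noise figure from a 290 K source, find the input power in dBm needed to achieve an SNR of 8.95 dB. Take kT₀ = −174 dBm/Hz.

−75.3 dBm

Sensitivity = −174 + 10 log₁₀(B) + NF + SNR_min
= −174 + 79.15 + 10.6 + 8.95
= −75.30 dBm → −75.3 dBm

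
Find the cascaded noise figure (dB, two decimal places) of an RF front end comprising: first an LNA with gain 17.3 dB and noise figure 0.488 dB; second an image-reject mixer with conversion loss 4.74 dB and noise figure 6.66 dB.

Convert to linear (a loss of L dB is a gain of −L dB): F_i = 10^(NF_i/10), G_i = 10^(G_i,dB/10)
  Stage 1: F_1 = 10^(0.488/10) = 1.119, G_1 = 10^(17.3/10) = 53.70
  Stage 2: F_2 = 10^(6.66/10) = 4.634, G_2 = 10^(−4.74/10) = 0.3357
Friis cascade:
  F = 1.119 + (4.634 − 1)/53.70 = 1.187
NF = 10 log₁₀(1.187) = 0.74 dB

0.74 dB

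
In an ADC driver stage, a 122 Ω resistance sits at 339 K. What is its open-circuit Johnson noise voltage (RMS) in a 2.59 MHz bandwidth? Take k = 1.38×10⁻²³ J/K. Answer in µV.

V_n = √(4kTRB)
4kTRB = 4 × 1.38×10⁻²³ × 339 × 1.22×10² × 2.59×10⁶ = 5.91×10⁻¹² V²
V_n = √(5.91×10⁻¹²) = 2.43×10⁻⁶ V = 2.43 µV

2.43 µV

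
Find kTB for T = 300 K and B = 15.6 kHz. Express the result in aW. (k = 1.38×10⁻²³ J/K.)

P_n = kTB = 1.38×10⁻²³ × 300 × 1.56×10⁴ = 6.46×10⁻¹⁷ W = 64.6 aW

64.6 aW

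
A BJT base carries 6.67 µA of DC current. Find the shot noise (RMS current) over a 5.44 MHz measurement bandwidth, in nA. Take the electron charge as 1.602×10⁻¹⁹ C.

I_n = √(2qI·B)
2qI·B = 2 × 1.602×10⁻¹⁹ × 6.67×10⁻⁶ × 5.44×10⁶ = 1.16×10⁻¹⁷ A²
I_n = √(1.16×10⁻¹⁷) = 3.41×10⁻⁹ A = 3.41 nA

3.41 nA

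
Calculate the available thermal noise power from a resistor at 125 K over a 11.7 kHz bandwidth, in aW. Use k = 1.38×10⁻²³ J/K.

20.2 aW

P_n = kTB = 1.38×10⁻²³ × 125 × 1.17×10⁴ = 2.02×10⁻¹⁷ W = 20.2 aW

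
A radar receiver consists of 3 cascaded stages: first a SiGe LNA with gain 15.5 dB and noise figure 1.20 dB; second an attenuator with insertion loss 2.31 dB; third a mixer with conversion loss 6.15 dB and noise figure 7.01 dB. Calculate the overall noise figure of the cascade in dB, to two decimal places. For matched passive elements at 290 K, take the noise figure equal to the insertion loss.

Convert to linear (a loss of L dB is a gain of −L dB): F_i = 10^(NF_i/10), G_i = 10^(G_i,dB/10)
  Stage 1: F_1 = 10^(1.20/10) = 1.318, G_1 = 10^(15.5/10) = 35.48
  Stage 2: F_2 = 10^(2.31/10) = 1.702, G_2 = 10^(−2.31/10) = 0.5875
  Stage 3: F_3 = 10^(7.01/10) = 5.023, G_3 = 10^(−6.15/10) = 0.2427
Friis cascade:
  F = 1.318 + (1.702 − 1)/35.48 + (5.023 − 1)/20.84 = 1.531
NF = 10 log₁₀(1.531) = 1.85 dB

1.85 dB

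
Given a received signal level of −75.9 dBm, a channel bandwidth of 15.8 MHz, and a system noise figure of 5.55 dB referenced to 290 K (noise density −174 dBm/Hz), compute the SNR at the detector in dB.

Noise floor: N = −174 + 10 log₁₀(B) + NF
10 log₁₀(1.58×10⁷) = 71.99 dB
N = −174 + 71.99 + 5.55 = −96.46 dBm
SNR = P_sig − N = −75.9 − (−96.46) = 20.56 dB → 20.6 dB

20.6 dB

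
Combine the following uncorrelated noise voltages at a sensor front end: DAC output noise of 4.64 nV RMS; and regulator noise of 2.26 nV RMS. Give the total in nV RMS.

5.16 nV

Uncorrelated sources add in power (mean-square): V_tot = √(ΣV_i²)
V_tot = √[(4.64×10⁻⁹)² + (2.26×10⁻⁹)²] = 5.16×10⁻⁹ V = 5.16 nV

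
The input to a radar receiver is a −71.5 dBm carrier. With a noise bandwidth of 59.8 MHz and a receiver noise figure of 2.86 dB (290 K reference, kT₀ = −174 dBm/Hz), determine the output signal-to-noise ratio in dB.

Noise floor: N = −174 + 10 log₁₀(B) + NF
10 log₁₀(5.98×10⁷) = 77.77 dB
N = −174 + 77.77 + 2.86 = −93.37 dBm
SNR = P_sig − N = −71.5 − (−93.37) = 21.87 dB → 21.9 dB

21.9 dB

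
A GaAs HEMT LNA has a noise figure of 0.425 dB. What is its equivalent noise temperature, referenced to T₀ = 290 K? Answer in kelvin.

29.8 K

F = 10^(0.425/10) = 1.10281
T_e = (F − 1)·T₀ = (1.10281 − 1) × 290 = 29.8 K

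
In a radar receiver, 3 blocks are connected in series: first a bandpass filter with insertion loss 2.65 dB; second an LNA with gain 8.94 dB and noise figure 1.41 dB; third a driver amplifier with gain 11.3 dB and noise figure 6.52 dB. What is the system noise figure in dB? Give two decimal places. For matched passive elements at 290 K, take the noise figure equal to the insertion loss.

5.27 dB

Convert to linear (a loss of L dB is a gain of −L dB): F_i = 10^(NF_i/10), G_i = 10^(G_i,dB/10)
  Stage 1: F_1 = 10^(2.65/10) = 1.841, G_1 = 10^(−2.65/10) = 0.5433
  Stage 2: F_2 = 10^(1.41/10) = 1.384, G_2 = 10^(8.94/10) = 7.834
  Stage 3: F_3 = 10^(6.52/10) = 4.487, G_3 = 10^(11.3/10) = 13.49
Friis cascade:
  F = 1.841 + (1.384 − 1)/0.5433 + (4.487 − 1)/4.256 = 3.366
NF = 10 log₁₀(3.366) = 5.27 dB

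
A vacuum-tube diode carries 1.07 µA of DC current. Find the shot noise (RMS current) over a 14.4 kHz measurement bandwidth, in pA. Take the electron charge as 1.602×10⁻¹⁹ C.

I_n = √(2qI·B)
2qI·B = 2 × 1.602×10⁻¹⁹ × 1.07×10⁻⁶ × 1.44×10⁴ = 4.94×10⁻²¹ A²
I_n = √(4.94×10⁻²¹) = 7.03×10⁻¹¹ A = 70.3 pA

70.3 pA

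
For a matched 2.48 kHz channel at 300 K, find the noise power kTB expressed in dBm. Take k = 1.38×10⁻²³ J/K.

−139.9 dBm

P_n = kTB = 1.38×10⁻²³ × 300 × 2.48×10³ = 1.03×10⁻¹⁷ W
In dBm: 10 log₁₀(1.03×10⁻¹⁷ / 10⁻³) = −139.9 dBm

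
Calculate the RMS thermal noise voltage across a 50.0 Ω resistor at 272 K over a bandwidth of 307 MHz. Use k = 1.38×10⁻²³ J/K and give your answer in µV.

15.2 µV

V_n = √(4kTRB)
4kTRB = 4 × 1.38×10⁻²³ × 272 × 5.00×10¹ × 3.07×10⁸ = 2.30×10⁻¹⁰ V²
V_n = √(2.30×10⁻¹⁰) = 1.52×10⁻⁵ V = 15.2 µV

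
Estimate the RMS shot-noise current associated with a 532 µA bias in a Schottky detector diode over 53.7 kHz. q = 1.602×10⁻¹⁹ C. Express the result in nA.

I_n = √(2qI·B)
2qI·B = 2 × 1.602×10⁻¹⁹ × 5.32×10⁻⁴ × 5.37×10⁴ = 9.15×10⁻¹⁸ A²
I_n = √(9.15×10⁻¹⁸) = 3.03×10⁻⁹ A = 3.03 nA

3.03 nA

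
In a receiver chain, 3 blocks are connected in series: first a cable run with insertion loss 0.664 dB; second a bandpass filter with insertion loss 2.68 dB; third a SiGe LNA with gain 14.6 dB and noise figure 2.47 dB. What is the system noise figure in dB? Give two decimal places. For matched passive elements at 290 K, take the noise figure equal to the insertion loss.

Convert to linear (a loss of L dB is a gain of −L dB): F_i = 10^(NF_i/10), G_i = 10^(G_i,dB/10)
  Stage 1: F_1 = 10^(0.664/10) = 1.165, G_1 = 10^(−0.664/10) = 0.8582
  Stage 2: F_2 = 10^(2.68/10) = 1.854, G_2 = 10^(−2.68/10) = 0.5395
  Stage 3: F_3 = 10^(2.47/10) = 1.766, G_3 = 10^(14.6/10) = 28.84
Friis cascade:
  F = 1.165 + (1.854 − 1)/0.8582 + (1.766 − 1)/0.4630 = 3.814
NF = 10 log₁₀(3.814) = 5.81 dB

5.81 dB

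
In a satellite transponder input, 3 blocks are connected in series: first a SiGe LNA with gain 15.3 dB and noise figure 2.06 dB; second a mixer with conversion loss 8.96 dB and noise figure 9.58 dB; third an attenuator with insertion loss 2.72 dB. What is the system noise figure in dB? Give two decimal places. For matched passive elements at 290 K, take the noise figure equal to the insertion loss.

Convert to linear (a loss of L dB is a gain of −L dB): F_i = 10^(NF_i/10), G_i = 10^(G_i,dB/10)
  Stage 1: F_1 = 10^(2.06/10) = 1.607, G_1 = 10^(15.3/10) = 33.88
  Stage 2: F_2 = 10^(9.58/10) = 9.078, G_2 = 10^(−8.96/10) = 0.1271
  Stage 3: F_3 = 10^(2.72/10) = 1.871, G_3 = 10^(−2.72/10) = 0.5346
Friis cascade:
  F = 1.607 + (9.078 − 1)/33.88 + (1.871 − 1)/4.305 = 2.048
NF = 10 log₁₀(2.048) = 3.11 dB

3.11 dB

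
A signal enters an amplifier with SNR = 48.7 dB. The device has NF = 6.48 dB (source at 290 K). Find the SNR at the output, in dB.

By definition F = SNR_in/SNR_out, so in dB: SNR_out = SNR_in − NF
SNR_out = 48.7 − 6.48 = 42.22 dB

42.22 dB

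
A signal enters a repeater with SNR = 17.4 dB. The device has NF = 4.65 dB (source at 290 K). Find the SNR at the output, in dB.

By definition F = SNR_in/SNR_out, so in dB: SNR_out = SNR_in − NF
SNR_out = 17.4 − 4.65 = 12.75 dB

12.75 dB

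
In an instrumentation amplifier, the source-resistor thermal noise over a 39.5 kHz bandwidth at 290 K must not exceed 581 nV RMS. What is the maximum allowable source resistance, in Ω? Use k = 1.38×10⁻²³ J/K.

534 Ω

Johnson–Nyquist: V_n = √(4kTRB) ⇒ R = V_n² / (4kTB)
4kTB = 4 × 1.38×10⁻²³ × 290 × 3.95×10⁴ = 6.32×10⁻¹⁶
R = (5.81×10⁻⁷)² / 6.32×10⁻¹⁶ = 5.34×10² Ω = 534 Ω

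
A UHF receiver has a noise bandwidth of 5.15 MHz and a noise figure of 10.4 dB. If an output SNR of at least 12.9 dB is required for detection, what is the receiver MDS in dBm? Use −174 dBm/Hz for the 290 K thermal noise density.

Sensitivity = −174 + 10 log₁₀(B) + NF + SNR_min
= −174 + 67.12 + 10.4 + 12.9
= −83.58 dBm → −83.6 dBm

−83.6 dBm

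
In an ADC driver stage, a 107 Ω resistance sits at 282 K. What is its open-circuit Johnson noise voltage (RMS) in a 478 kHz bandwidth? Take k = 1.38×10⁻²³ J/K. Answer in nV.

V_n = √(4kTRB)
4kTRB = 4 × 1.38×10⁻²³ × 282 × 1.07×10² × 4.78×10⁵ = 7.96×10⁻¹³ V²
V_n = √(7.96×10⁻¹³) = 8.92×10⁻⁷ V = 892 nV

892 nV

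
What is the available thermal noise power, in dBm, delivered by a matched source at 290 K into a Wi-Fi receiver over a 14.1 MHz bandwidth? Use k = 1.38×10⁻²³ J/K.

−102.5 dBm

P_n = kTB = 1.38×10⁻²³ × 290 × 1.41×10⁷ = 5.64×10⁻¹⁴ W
In dBm: 10 log₁₀(5.64×10⁻¹⁴ / 10⁻³) = −102.5 dBm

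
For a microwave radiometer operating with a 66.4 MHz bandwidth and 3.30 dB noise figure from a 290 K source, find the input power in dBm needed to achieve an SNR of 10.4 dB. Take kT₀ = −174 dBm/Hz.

−82.1 dBm

Sensitivity = −174 + 10 log₁₀(B) + NF + SNR_min
= −174 + 78.22 + 3.30 + 10.4
= −82.08 dBm → −82.1 dBm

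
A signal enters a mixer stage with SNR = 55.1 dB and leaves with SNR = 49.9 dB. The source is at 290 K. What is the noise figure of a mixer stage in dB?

NF (dB) = SNR_in(dB) − SNR_out(dB) when the source is at T₀
NF = 55.1 − 49.9 = 5.2 dB

5.2 dB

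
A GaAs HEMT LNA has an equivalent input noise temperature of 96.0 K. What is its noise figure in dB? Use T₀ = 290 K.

F = 1 + T_e/T₀ = 1 + 96.0/290 = 1.33103
NF = 10 log₁₀(1.33103) = 1.24 dB

1.24 dB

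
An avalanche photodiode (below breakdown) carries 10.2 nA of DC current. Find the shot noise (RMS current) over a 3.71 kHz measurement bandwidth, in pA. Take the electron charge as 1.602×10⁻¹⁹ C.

I_n = √(2qI·B)
2qI·B = 2 × 1.602×10⁻¹⁹ × 1.02×10⁻⁸ × 3.71×10³ = 1.21×10⁻²³ A²
I_n = √(1.21×10⁻²³) = 3.48×10⁻¹² A = 3.48 pA

3.48 pA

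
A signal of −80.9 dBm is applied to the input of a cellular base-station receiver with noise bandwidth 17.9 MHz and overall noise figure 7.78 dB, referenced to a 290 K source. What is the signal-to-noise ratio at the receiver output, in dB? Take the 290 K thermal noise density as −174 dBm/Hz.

12.8 dB

Noise floor: N = −174 + 10 log₁₀(B) + NF
10 log₁₀(1.79×10⁷) = 72.53 dB
N = −174 + 72.53 + 7.78 = −93.69 dBm
SNR = P_sig − N = −80.9 − (−93.69) = 12.79 dB → 12.8 dB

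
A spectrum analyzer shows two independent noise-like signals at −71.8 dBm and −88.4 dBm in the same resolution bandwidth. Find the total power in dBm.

−71.7 dBm

Convert to linear, add, convert back:
P₁ = 6.61×10⁻¹¹ W, P₂ = 1.45×10⁻¹² W
P_tot = 6.75×10⁻¹¹ W → 10 log₁₀(P_tot / 10⁻³) = −71.7 dBm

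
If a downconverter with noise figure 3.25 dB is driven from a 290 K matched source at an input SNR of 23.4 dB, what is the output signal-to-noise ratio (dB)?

20.15 dB

By definition F = SNR_in/SNR_out, so in dB: SNR_out = SNR_in − NF
SNR_out = 23.4 − 3.25 = 20.15 dB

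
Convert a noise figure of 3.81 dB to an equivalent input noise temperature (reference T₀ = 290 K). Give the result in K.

407 K

F = 10^(3.81/10) = 2.40436
T_e = (F − 1)·T₀ = (2.40436 − 1) × 290 = 407 K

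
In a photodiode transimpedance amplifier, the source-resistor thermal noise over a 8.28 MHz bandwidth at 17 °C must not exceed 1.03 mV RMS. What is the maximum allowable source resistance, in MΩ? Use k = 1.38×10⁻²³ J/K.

T = 17 °C + 273.15 = 290.15 K
Johnson–Nyquist: V_n = √(4kTRB) ⇒ R = V_n² / (4kTB)
4kTB = 4 × 1.38×10⁻²³ × 290.15 × 8.28×10⁶ = 1.33×10⁻¹³
R = (1.03×10⁻³)² / 1.33×10⁻¹³ = 8.00×10⁶ Ω = 8.00 MΩ

8.00 MΩ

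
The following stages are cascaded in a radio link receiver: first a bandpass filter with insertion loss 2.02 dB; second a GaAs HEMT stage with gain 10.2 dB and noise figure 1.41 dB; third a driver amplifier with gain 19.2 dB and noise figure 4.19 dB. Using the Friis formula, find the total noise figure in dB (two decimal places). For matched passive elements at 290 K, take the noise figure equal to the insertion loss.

Convert to linear (a loss of L dB is a gain of −L dB): F_i = 10^(NF_i/10), G_i = 10^(G_i,dB/10)
  Stage 1: F_1 = 10^(2.02/10) = 1.592, G_1 = 10^(−2.02/10) = 0.6281
  Stage 2: F_2 = 10^(1.41/10) = 1.384, G_2 = 10^(10.2/10) = 10.47
  Stage 3: F_3 = 10^(4.19/10) = 2.624, G_3 = 10^(19.2/10) = 83.18
Friis cascade:
  F = 1.592 + (1.384 − 1)/0.6281 + (2.624 − 1)/6.577 = 2.450
NF = 10 log₁₀(2.450) = 3.89 dB

3.89 dB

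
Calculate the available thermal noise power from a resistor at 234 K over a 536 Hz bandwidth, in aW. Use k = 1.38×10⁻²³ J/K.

1.73 aW

P_n = kTB = 1.38×10⁻²³ × 234 × 5.36×10² = 1.73×10⁻¹⁸ W = 1.73 aW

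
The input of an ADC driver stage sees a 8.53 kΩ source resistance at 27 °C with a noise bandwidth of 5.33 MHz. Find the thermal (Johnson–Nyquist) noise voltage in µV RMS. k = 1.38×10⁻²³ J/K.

27.4 µV

T = 27 °C + 273.15 = 300.15 K
V_n = √(4kTRB)
4kTRB = 4 × 1.38×10⁻²³ × 300.15 × 8.53×10³ × 5.33×10⁶ = 7.53×10⁻¹⁰ V²
V_n = √(7.53×10⁻¹⁰) = 2.74×10⁻⁵ V = 27.4 µV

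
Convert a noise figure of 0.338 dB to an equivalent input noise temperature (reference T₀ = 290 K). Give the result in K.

23.5 K

F = 10^(0.338/10) = 1.08094
T_e = (F − 1)·T₀ = (1.08094 − 1) × 290 = 23.5 K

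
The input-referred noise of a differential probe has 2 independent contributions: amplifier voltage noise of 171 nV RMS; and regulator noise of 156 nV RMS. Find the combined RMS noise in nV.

Uncorrelated sources add in power (mean-square): V_tot = √(ΣV_i²)
V_tot = √[(1.71×10⁻⁷)² + (1.56×10⁻⁷)²] = 2.31×10⁻⁷ V = 231 nV

231 nV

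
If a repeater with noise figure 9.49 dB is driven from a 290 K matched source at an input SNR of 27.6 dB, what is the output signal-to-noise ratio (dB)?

By definition F = SNR_in/SNR_out, so in dB: SNR_out = SNR_in − NF
SNR_out = 27.6 − 9.49 = 18.11 dB

18.11 dB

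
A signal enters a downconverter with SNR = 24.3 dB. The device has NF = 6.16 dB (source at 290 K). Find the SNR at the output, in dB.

18.14 dB

By definition F = SNR_in/SNR_out, so in dB: SNR_out = SNR_in − NF
SNR_out = 24.3 − 6.16 = 18.14 dB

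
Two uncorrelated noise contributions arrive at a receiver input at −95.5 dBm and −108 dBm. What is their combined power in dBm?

−95.3 dBm

Convert to linear, add, convert back:
P₁ = 2.82×10⁻¹³ W, P₂ = 1.58×10⁻¹⁴ W
P_tot = 2.98×10⁻¹³ W → 10 log₁₀(P_tot / 10⁻³) = −95.3 dBm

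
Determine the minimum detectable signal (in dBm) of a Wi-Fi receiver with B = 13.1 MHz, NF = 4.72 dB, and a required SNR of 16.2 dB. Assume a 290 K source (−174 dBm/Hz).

−81.9 dBm

Sensitivity = −174 + 10 log₁₀(B) + NF + SNR_min
= −174 + 71.17 + 4.72 + 16.2
= −81.91 dBm → −81.9 dBm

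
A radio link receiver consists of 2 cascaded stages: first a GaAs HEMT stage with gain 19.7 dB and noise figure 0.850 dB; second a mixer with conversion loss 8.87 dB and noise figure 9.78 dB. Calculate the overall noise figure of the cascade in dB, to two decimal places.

Convert to linear (a loss of L dB is a gain of −L dB): F_i = 10^(NF_i/10), G_i = 10^(G_i,dB/10)
  Stage 1: F_1 = 10^(0.850/10) = 1.216, G_1 = 10^(19.7/10) = 93.33
  Stage 2: F_2 = 10^(9.78/10) = 9.506, G_2 = 10^(−8.87/10) = 0.1297
Friis cascade:
  F = 1.216 + (9.506 − 1)/93.33 = 1.307
NF = 10 log₁₀(1.307) = 1.16 dB

1.16 dB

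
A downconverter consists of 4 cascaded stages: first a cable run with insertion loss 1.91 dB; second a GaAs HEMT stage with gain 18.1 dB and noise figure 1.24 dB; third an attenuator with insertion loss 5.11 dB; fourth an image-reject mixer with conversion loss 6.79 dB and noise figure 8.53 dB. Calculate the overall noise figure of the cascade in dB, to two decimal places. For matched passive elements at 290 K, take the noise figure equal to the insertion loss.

Convert to linear (a loss of L dB is a gain of −L dB): F_i = 10^(NF_i/10), G_i = 10^(G_i,dB/10)
  Stage 1: F_1 = 10^(1.91/10) = 1.552, G_1 = 10^(−1.91/10) = 0.6442
  Stage 2: F_2 = 10^(1.24/10) = 1.330, G_2 = 10^(18.1/10) = 64.57
  Stage 3: F_3 = 10^(5.11/10) = 3.243, G_3 = 10^(−5.11/10) = 0.3083
  Stage 4: F_4 = 10^(8.53/10) = 7.129, G_4 = 10^(−6.79/10) = 0.2094
Friis cascade:
  F = 1.552 + (1.330 − 1)/0.6442 + (3.243 − 1)/41.59 + (7.129 − 1)/12.82 = 2.597
NF = 10 log₁₀(2.597) = 4.15 dB

4.15 dB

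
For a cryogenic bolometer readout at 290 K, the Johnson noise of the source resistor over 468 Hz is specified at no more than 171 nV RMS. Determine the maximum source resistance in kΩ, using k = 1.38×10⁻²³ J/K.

3.90 kΩ

Johnson–Nyquist: V_n = √(4kTRB) ⇒ R = V_n² / (4kTB)
4kTB = 4 × 1.38×10⁻²³ × 290 × 4.68×10² = 7.49×10⁻¹⁸
R = (1.71×10⁻⁷)² / 7.49×10⁻¹⁸ = 3.90×10³ Ω = 3.90 kΩ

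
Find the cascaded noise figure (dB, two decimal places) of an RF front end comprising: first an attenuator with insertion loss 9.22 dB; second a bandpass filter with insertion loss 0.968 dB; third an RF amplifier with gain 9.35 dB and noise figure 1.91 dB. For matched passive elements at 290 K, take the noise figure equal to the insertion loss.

12.10 dB

Convert to linear (a loss of L dB is a gain of −L dB): F_i = 10^(NF_i/10), G_i = 10^(G_i,dB/10)
  Stage 1: F_1 = 10^(9.22/10) = 8.356, G_1 = 10^(−9.22/10) = 0.1197
  Stage 2: F_2 = 10^(0.968/10) = 1.250, G_2 = 10^(−0.968/10) = 0.8002
  Stage 3: F_3 = 10^(1.91/10) = 1.552, G_3 = 10^(9.35/10) = 8.610
Friis cascade:
  F = 8.356 + (1.250 − 1)/0.1197 + (1.552 − 1)/0.09576 = 16.21
NF = 10 log₁₀(16.21) = 12.10 dB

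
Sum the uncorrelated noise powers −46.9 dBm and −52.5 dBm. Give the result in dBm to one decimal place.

−45.8 dBm

Convert to linear, add, convert back:
P₁ = 2.04×10⁻⁸ W, P₂ = 5.62×10⁻⁹ W
P_tot = 2.60×10⁻⁸ W → 10 log₁₀(P_tot / 10⁻³) = −45.8 dBm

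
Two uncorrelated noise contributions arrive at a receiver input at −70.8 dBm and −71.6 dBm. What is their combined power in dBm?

−68.2 dBm

Convert to linear, add, convert back:
P₁ = 8.32×10⁻¹¹ W, P₂ = 6.92×10⁻¹¹ W
P_tot = 1.52×10⁻¹⁰ W → 10 log₁₀(P_tot / 10⁻³) = −68.2 dBm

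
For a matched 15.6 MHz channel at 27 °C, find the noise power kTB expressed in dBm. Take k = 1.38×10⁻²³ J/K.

−101.9 dBm

T = 27 °C + 273.15 = 300.15 K
P_n = kTB = 1.38×10⁻²³ × 300.15 × 1.56×10⁷ = 6.46×10⁻¹⁴ W
In dBm: 10 log₁₀(6.46×10⁻¹⁴ / 10⁻³) = −101.9 dBm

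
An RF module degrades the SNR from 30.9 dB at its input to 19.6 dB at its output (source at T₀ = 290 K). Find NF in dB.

11.3 dB

NF (dB) = SNR_in(dB) − SNR_out(dB) when the source is at T₀
NF = 30.9 − 19.6 = 11.3 dB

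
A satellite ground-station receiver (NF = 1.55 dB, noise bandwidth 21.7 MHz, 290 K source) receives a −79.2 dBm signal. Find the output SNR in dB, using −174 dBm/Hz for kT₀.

Noise floor: N = −174 + 10 log₁₀(B) + NF
10 log₁₀(2.17×10⁷) = 73.36 dB
N = −174 + 73.36 + 1.55 = −99.09 dBm
SNR = P_sig − N = −79.2 − (−99.09) = 19.89 dB → 19.9 dB

19.9 dB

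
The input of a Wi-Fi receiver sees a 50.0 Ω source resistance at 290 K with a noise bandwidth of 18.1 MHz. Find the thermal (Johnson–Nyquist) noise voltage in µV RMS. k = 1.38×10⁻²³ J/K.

V_n = √(4kTRB)
4kTRB = 4 × 1.38×10⁻²³ × 290 × 5.00×10¹ × 1.81×10⁷ = 1.45×10⁻¹¹ V²
V_n = √(1.45×10⁻¹¹) = 3.81×10⁻⁶ V = 3.81 µV

3.81 µV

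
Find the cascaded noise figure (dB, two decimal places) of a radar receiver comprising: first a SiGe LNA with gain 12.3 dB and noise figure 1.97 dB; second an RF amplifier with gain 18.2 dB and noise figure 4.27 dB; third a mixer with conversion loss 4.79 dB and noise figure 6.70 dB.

Convert to linear (a loss of L dB is a gain of −L dB): F_i = 10^(NF_i/10), G_i = 10^(G_i,dB/10)
  Stage 1: F_1 = 10^(1.97/10) = 1.574, G_1 = 10^(12.3/10) = 16.98
  Stage 2: F_2 = 10^(4.27/10) = 2.673, G_2 = 10^(18.2/10) = 66.07
  Stage 3: F_3 = 10^(6.70/10) = 4.677, G_3 = 10^(−4.79/10) = 0.3319
Friis cascade:
  F = 1.574 + (2.673 − 1)/16.98 + (4.677 − 1)/1122 = 1.676
NF = 10 log₁₀(1.676) = 2.24 dB

2.24 dB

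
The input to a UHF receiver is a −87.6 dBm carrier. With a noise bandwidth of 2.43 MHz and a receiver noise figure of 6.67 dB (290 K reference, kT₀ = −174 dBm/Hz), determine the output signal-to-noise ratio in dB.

Noise floor: N = −174 + 10 log₁₀(B) + NF
10 log₁₀(2.43×10⁶) = 63.86 dB
N = −174 + 63.86 + 6.67 = −103.47 dBm
SNR = P_sig − N = −87.6 − (−103.47) = 15.87 dB → 15.9 dB

15.9 dB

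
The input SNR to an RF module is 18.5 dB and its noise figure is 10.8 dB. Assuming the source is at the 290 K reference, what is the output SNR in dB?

7.7 dB

By definition F = SNR_in/SNR_out, so in dB: SNR_out = SNR_in − NF
SNR_out = 18.5 − 10.8 = 7.7 dB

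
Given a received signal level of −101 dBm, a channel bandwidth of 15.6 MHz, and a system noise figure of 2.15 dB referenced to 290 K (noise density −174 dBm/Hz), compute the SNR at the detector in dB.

Noise floor: N = −174 + 10 log₁₀(B) + NF
10 log₁₀(1.56×10⁷) = 71.93 dB
N = −174 + 71.93 + 2.15 = −99.92 dBm
SNR = P_sig − N = −101 − (−99.92) = −1.08 dB → −1.1 dB

−1.1 dB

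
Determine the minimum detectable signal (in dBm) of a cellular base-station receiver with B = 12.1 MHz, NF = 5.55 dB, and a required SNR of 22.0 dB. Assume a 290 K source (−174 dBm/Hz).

Sensitivity = −174 + 10 log₁₀(B) + NF + SNR_min
= −174 + 70.83 + 5.55 + 22.0
= −75.62 dBm → −75.6 dBm

−75.6 dBm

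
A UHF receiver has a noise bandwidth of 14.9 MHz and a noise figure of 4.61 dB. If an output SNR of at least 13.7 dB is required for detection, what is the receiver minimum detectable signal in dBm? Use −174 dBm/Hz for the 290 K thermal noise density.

Sensitivity = −174 + 10 log₁₀(B) + NF + SNR_min
= −174 + 71.73 + 4.61 + 13.7
= −83.96 dBm → −84.0 dBm

−84.0 dBm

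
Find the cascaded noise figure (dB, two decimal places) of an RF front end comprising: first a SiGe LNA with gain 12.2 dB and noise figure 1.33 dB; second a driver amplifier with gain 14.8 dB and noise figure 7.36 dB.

2.11 dB

Convert to linear (a loss of L dB is a gain of −L dB): F_i = 10^(NF_i/10), G_i = 10^(G_i,dB/10)
  Stage 1: F_1 = 10^(1.33/10) = 1.358, G_1 = 10^(12.2/10) = 16.60
  Stage 2: F_2 = 10^(7.36/10) = 5.445, G_2 = 10^(14.8/10) = 30.20
Friis cascade:
  F = 1.358 + (5.445 − 1)/16.60 = 1.626
NF = 10 log₁₀(1.626) = 2.11 dB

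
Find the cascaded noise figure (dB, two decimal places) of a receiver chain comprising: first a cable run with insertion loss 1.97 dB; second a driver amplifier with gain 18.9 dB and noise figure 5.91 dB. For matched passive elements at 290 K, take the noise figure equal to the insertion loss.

Convert to linear (a loss of L dB is a gain of −L dB): F_i = 10^(NF_i/10), G_i = 10^(G_i,dB/10)
  Stage 1: F_1 = 10^(1.97/10) = 1.574, G_1 = 10^(−1.97/10) = 0.6353
  Stage 2: F_2 = 10^(5.91/10) = 3.899, G_2 = 10^(18.9/10) = 77.62
Friis cascade:
  F = 1.574 + (3.899 − 1)/0.6353 = 6.138
NF = 10 log₁₀(6.138) = 7.88 dB

7.88 dB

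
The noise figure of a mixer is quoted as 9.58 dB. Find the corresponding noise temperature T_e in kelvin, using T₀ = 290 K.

F = 10^(9.58/10) = 9.07821
T_e = (F − 1)·T₀ = (9.07821 − 1) × 290 = 2343 K

2343 K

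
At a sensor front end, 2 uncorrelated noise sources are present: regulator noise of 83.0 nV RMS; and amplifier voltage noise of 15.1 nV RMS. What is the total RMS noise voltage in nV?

Uncorrelated sources add in power (mean-square): V_tot = √(ΣV_i²)
V_tot = √[(8.30×10⁻⁸)² + (1.51×10⁻⁸)²] = 8.44×10⁻⁸ V = 84.4 nV

84.4 nV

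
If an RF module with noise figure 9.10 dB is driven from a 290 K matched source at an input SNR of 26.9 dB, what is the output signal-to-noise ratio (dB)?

By definition F = SNR_in/SNR_out, so in dB: SNR_out = SNR_in − NF
SNR_out = 26.9 − 9.10 = 17.80 dB

17.80 dB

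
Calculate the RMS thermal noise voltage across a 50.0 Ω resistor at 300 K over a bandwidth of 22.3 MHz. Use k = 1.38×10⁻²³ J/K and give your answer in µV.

V_n = √(4kTRB)
4kTRB = 4 × 1.38×10⁻²³ × 300 × 5.00×10¹ × 2.23×10⁷ = 1.85×10⁻¹¹ V²
V_n = √(1.85×10⁻¹¹) = 4.30×10⁻⁶ V = 4.30 µV

4.30 µV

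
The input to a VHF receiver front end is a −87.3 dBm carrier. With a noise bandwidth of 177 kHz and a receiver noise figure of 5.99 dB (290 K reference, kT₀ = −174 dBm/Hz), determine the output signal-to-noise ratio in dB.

Noise floor: N = −174 + 10 log₁₀(B) + NF
10 log₁₀(1.77×10⁵) = 52.48 dB
N = −174 + 52.48 + 5.99 = −115.53 dBm
SNR = P_sig − N = −87.3 − (−115.53) = 28.23 dB → 28.2 dB

28.2 dB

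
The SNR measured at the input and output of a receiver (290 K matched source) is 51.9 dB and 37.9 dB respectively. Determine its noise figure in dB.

14.0 dB

NF (dB) = SNR_in(dB) − SNR_out(dB) when the source is at T₀
NF = 51.9 − 37.9 = 14.0 dB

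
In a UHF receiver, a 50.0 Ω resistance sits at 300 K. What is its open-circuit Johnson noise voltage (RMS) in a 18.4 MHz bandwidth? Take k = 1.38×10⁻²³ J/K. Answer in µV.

3.90 µV

V_n = √(4kTRB)
4kTRB = 4 × 1.38×10⁻²³ × 300 × 5.00×10¹ × 1.84×10⁷ = 1.52×10⁻¹¹ V²
V_n = √(1.52×10⁻¹¹) = 3.90×10⁻⁶ V = 3.90 µV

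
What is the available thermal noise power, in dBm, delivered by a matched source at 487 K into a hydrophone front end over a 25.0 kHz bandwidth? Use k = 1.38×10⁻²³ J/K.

−127.7 dBm

P_n = kTB = 1.38×10⁻²³ × 487 × 2.50×10⁴ = 1.68×10⁻¹⁶ W
In dBm: 10 log₁₀(1.68×10⁻¹⁶ / 10⁻³) = −127.7 dBm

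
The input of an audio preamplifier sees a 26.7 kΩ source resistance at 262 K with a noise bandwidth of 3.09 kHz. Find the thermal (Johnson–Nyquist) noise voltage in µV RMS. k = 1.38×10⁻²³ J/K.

1.09 µV

V_n = √(4kTRB)
4kTRB = 4 × 1.38×10⁻²³ × 262 × 2.67×10⁴ × 3.09×10³ = 1.19×10⁻¹² V²
V_n = √(1.19×10⁻¹²) = 1.09×10⁻⁶ V = 1.09 µV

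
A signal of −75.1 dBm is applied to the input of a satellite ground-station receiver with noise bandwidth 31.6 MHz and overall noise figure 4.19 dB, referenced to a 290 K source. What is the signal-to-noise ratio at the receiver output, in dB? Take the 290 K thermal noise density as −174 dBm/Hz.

Noise floor: N = −174 + 10 log₁₀(B) + NF
10 log₁₀(3.16×10⁷) = 75 dB
N = −174 + 75 + 4.19 = −94.81 dBm
SNR = P_sig − N = −75.1 − (−94.81) = 19.71 dB → 19.7 dB

19.7 dB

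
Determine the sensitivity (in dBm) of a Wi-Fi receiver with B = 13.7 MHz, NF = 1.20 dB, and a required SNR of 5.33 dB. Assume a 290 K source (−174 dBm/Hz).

−96.1 dBm

Sensitivity = −174 + 10 log₁₀(B) + NF + SNR_min
= −174 + 71.37 + 1.20 + 5.33
= −96.10 dBm → −96.1 dBm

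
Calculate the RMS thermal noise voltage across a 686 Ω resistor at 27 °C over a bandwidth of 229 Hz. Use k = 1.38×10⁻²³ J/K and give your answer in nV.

51.0 nV

T = 27 °C + 273.15 = 300.15 K
V_n = √(4kTRB)
4kTRB = 4 × 1.38×10⁻²³ × 300.15 × 6.86×10² × 2.29×10² = 2.60×10⁻¹⁵ V²
V_n = √(2.60×10⁻¹⁵) = 5.10×10⁻⁸ V = 51.0 nV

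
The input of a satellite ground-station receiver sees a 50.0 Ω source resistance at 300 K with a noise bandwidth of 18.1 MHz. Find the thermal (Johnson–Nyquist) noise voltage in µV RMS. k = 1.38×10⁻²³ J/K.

V_n = √(4kTRB)
4kTRB = 4 × 1.38×10⁻²³ × 300 × 5.00×10¹ × 1.81×10⁷ = 1.50×10⁻¹¹ V²
V_n = √(1.50×10⁻¹¹) = 3.87×10⁻⁶ V = 3.87 µV

3.87 µV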